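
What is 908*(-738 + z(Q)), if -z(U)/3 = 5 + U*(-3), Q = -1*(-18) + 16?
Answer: -405876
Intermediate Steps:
Q = 34 (Q = 18 + 16 = 34)
z(U) = -15 + 9*U (z(U) = -3*(5 + U*(-3)) = -3*(5 - 3*U) = -15 + 9*U)
908*(-738 + z(Q)) = 908*(-738 + (-15 + 9*34)) = 908*(-738 + (-15 + 306)) = 908*(-738 + 291) = 908*(-447) = -405876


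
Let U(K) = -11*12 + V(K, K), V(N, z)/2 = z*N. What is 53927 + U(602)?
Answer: 778603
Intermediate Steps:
V(N, z) = 2*N*z (V(N, z) = 2*(z*N) = 2*(N*z) = 2*N*z)
U(K) = -132 + 2*K**2 (U(K) = -11*12 + 2*K*K = -132 + 2*K**2)
53927 + U(602) = 53927 + (-132 + 2*602**2) = 53927 + (-132 + 2*362404) = 53927 + (-132 + 724808) = 53927 + 724676 = 778603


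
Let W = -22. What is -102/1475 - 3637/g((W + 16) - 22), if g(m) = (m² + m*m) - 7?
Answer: -5523797/2302475 ≈ -2.3991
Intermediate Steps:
g(m) = -7 + 2*m² (g(m) = (m² + m²) - 7 = 2*m² - 7 = -7 + 2*m²)
-102/1475 - 3637/g((W + 16) - 22) = -102/1475 - 3637/(-7 + 2*((-22 + 16) - 22)²) = -102*1/1475 - 3637/(-7 + 2*(-6 - 22)²) = -102/1475 - 3637/(-7 + 2*(-28)²) = -102/1475 - 3637/(-7 + 2*784) = -102/1475 - 3637/(-7 + 1568) = -102/1475 - 3637/1561 = -5523797/2302475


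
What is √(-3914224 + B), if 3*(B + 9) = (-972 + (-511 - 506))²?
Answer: I*√2595526 ≈ 1611.1*I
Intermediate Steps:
B = 1318698 (B = -9 + (-972 + (-511 - 506))²/3 = -9 + (-972 - 1017)²/3 = -9 + (⅓)*(-1989)² = -9 + (⅓)*3956121 = -9 + 1318707 = 1318698)
√(-3914224 + B) = √(-3914224 + 1318698) = √(-2595526) = I*√2595526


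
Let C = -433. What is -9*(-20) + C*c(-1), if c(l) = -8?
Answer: 3644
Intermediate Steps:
-9*(-20) + C*c(-1) = -9*(-20) - 433*(-8) = 180 + 3464 = 3644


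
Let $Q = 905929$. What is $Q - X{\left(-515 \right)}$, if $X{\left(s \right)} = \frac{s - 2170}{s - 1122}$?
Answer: $\frac{1483003088}{1637} \approx 9.0593 \cdot 10^{5}$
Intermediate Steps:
$X{\left(s \right)} = \frac{-2170 + s}{-1122 + s}$
$Q - X{\left(-515 \right)} = 905929 - \frac{-2170 - 515}{-1122 - 515} = 905929 - \frac{1}{-1637} \left(-2685\right) = 905929 - \left(- \frac{1}{1637}\right) \left(-2685\right) = 905929 - \frac{2685}{1637} = \frac{1483003088}{1637}$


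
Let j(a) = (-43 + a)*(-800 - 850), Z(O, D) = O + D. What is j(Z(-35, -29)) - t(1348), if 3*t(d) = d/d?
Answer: 529649/3 ≈ 1.7655e+5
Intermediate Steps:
Z(O, D) = D + O
j(a) = 70950 - 1650*a (j(a) = (-43 + a)*(-1650) = 70950 - 1650*a)
t(d) = ⅓ (t(d) = (d/d)/3 = (⅓)*1 = ⅓)
j(Z(-35, -29)) - t(1348) = (70950 - 1650*(-29 - 35)) - 1*⅓ = (70950 - 1650*(-64)) - ⅓ = (70950 + 105600) - ⅓ = 176550 - ⅓ = 529649/3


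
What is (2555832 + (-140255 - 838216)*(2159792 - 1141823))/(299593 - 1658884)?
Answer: 332016863189/453097 ≈ 7.3277e+5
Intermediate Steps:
(2555832 + (-140255 - 838216)*(2159792 - 1141823))/(299593 - 1658884) = (2555832 - 978471*1017969)/(-1359291) = (2555832 - 996053145399)*(-1/1359291) = -996050589567*(-1/1359291) = 332016863189/453097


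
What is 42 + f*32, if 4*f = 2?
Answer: 58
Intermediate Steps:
f = ½ (f = (¼)*2 = ½ ≈ 0.50000)
42 + f*32 = 42 + (½)*32 = 42 + 16 = 58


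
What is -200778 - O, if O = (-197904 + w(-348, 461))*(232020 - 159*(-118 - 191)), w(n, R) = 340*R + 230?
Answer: 11508434256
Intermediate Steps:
w(n, R) = 230 + 340*R
O = -11508635034 (O = (-197904 + (230 + 340*461))*(232020 - 159*(-118 - 191)) = (-197904 + (230 + 156740))*(232020 - 159*(-309)) = (-197904 + 156970)*(232020 + 49131) = -40934*281151 = -11508635034)
-200778 - O = -200778 - 1*(-11508635034) = -200778 + 11508635034 = 11508434256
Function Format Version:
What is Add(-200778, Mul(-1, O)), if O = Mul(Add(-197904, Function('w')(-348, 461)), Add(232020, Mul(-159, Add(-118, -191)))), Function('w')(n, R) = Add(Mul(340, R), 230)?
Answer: 11508434256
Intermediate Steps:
Function('w')(n, R) = Add(230, Mul(340, R))
O = -11508635034 (O = Mul(Add(-197904, Add(230, Mul(340, 461))), Add(232020, Mul(-159, Add(-118, -191)))) = Mul(Add(-197904, Add(230, 156740)), Add(232020, Mul(-159, -309))) = Mul(Add(-197904, 156970), Add(232020, 49131)) = Mul(-40934, 281151) = -11508635034)
Add(-200778, Mul(-1, O)) = Add(-200778, Mul(-1, -11508635034)) = Add(-200778, 11508635034) = 11508434256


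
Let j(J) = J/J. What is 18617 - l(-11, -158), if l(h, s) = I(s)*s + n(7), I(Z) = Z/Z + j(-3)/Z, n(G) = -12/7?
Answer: 131430/7 ≈ 18776.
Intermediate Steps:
n(G) = -12/7 (n(G) = -12*⅐ = -12/7)
j(J) = 1
I(Z) = 1 + 1/Z (I(Z) = Z/Z + 1/Z = 1 + 1/Z)
l(h, s) = -5/7 + s (l(h, s) = ((1 + s)/s)*s - 12/7 = (1 + s) - 12/7 = -5/7 + s)
18617 - l(-11, -158) = 18617 - (-5/7 - 158) = 18617 - 1*(-1111/7) = 18617 + 1111/7 = 131430/7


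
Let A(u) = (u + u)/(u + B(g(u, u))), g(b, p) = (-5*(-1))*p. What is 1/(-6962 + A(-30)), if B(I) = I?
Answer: -3/20885 ≈ -0.00014364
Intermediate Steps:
g(b, p) = 5*p
A(u) = 1/3 (A(u) = (u + u)/(u + 5*u) = (2*u)/((6*u)) = (2*u)*(1/(6*u)) = 1/3)
1/(-6962 + A(-30)) = 1/(-6962 + 1/3) = 1/(-20885/3) = -3/20885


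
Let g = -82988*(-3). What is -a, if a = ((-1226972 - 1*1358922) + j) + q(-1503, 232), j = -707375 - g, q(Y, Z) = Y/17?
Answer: 60219464/17 ≈ 3.5423e+6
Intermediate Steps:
q(Y, Z) = Y/17 (q(Y, Z) = Y*(1/17) = Y/17)
g = 248964
j = -956339 (j = -707375 - 1*248964 = -707375 - 248964 = -956339)
a = -60219464/17 (a = ((-1226972 - 1*1358922) - 956339) + (1/17)*(-1503) = ((-1226972 - 1358922) - 956339) - 1503/17 = (-2585894 - 956339) - 1503/17 = -3542233 - 1503/17 = -60219464/17 ≈ -3.5423e+6)
-a = -1*(-60219464/17) = 60219464/17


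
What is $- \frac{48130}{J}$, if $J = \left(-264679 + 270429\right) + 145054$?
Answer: $- \frac{24065}{75402} \approx -0.31916$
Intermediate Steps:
$J = 150804$ ($J = 5750 + 145054 = 150804$)
$- \frac{48130}{J} = - \frac{48130}{150804} = \left(-48130\right) \frac{1}{150804} = - \frac{24065}{75402}$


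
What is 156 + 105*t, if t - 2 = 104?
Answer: 11286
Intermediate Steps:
t = 106 (t = 2 + 104 = 106)
156 + 105*t = 156 + 105*106 = 156 + 11130 = 11286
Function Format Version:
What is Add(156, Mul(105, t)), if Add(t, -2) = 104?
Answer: 11286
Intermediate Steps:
t = 106 (t = Add(2, 104) = 106)
Add(156, Mul(105, t)) = Add(156, Mul(105, 106)) = Add(156, 11130) = 11286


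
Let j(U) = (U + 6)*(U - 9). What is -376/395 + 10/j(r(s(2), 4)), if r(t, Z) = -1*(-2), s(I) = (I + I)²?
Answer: -12503/11060 ≈ -1.1305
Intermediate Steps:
s(I) = 4*I² (s(I) = (2*I)² = 4*I²)
r(t, Z) = 2
j(U) = (-9 + U)*(6 + U) (j(U) = (6 + U)*(-9 + U) = (-9 + U)*(6 + U))
-376/395 + 10/j(r(s(2), 4)) = -376/395 + 10/(-54 + 2² - 3*2) = -376*1/395 + 10/(-54 + 4 - 6) = -376/395 + 10/(-56) = -376/395 + 10*(-1/56) = -376/395 - 5/28 = -12503/11060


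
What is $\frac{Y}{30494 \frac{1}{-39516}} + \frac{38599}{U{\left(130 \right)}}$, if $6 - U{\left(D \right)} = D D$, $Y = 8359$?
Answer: $- \frac{2790752938021}{257582818} \approx -10834.0$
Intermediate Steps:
$U{\left(D \right)} = 6 - D^{2}$ ($U{\left(D \right)} = 6 - D D = 6 - D^{2}$)
$\frac{Y}{30494 \frac{1}{-39516}} + \frac{38599}{U{\left(130 \right)}} = \frac{8359}{30494 \frac{1}{-39516}} + \frac{38599}{6 - 130^{2}} = \frac{8359}{30494 \left(- \frac{1}{39516}\right)} + \frac{38599}{6 - 16900} = \frac{8359}{- \frac{15247}{19758}} + \frac{38599}{6 - 16900} = 8359 \left(- \frac{19758}{15247}\right) + \frac{38599}{-16894} = - \frac{165157122}{15247} + 38599 \left(- \frac{1}{16894}\right) = - \frac{165157122}{15247} - \frac{38599}{16894} = - \frac{2790752938021}{257582818}$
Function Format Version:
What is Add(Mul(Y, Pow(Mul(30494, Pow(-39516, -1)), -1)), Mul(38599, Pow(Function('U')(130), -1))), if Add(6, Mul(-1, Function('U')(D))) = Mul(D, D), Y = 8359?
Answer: Rational(-2790752938021, 257582818) ≈ -10834.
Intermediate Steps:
Function('U')(D) = Add(6, Mul(-1, Pow(D, 2))) (Function('U')(D) = Add(6, Mul(-1, Mul(D, D))) = Add(6, Mul(-1, Pow(D, 2))))
Add(Mul(Y, Pow(Mul(30494, Pow(-39516, -1)), -1)), Mul(38599, Pow(Function('U')(130), -1))) = Add(Mul(8359, Pow(Mul(30494, Pow(-39516, -1)), -1)), Mul(38599, Pow(Add(6, Mul(-1, Pow(130, 2))), -1))) = Add(Mul(8359, Pow(Mul(30494, Rational(-1, 39516)), -1)), Mul(38599, Pow(Add(6, Mul(-1, 16900)), -1))) = Add(Mul(8359, Pow(Rational(-15247, 19758), -1)), Mul(38599, Pow(Add(6, -16900), -1))) = Add(Mul(8359, Rational(-19758, 15247)), Mul(38599, Pow(-16894, -1))) = Add(Rational(-165157122, 15247), Mul(38599, Rational(-1, 16894))) = Add(Rational(-165157122, 15247), Rational(-38599, 16894)) = Rational(-2790752938021, 257582818)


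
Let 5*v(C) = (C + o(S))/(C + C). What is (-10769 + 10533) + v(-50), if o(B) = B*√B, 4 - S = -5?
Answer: -117977/500 ≈ -235.95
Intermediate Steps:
S = 9 (S = 4 - 1*(-5) = 4 + 5 = 9)
o(B) = B^(3/2)
v(C) = (27 + C)/(10*C) (v(C) = ((C + 9^(3/2))/(C + C))/5 = ((C + 27)/((2*C)))/5 = ((27 + C)*(1/(2*C)))/5 = ((27 + C)/(2*C))/5 = (27 + C)/(10*C))
(-10769 + 10533) + v(-50) = (-10769 + 10533) + (⅒)*(27 - 50)/(-50) = -236 + (⅒)*(-1/50)*(-23) = -236 + 23/500 = -117977/500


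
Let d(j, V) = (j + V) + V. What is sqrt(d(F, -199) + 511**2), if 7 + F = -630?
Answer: sqrt(260086) ≈ 509.99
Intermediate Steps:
F = -637 (F = -7 - 630 = -637)
d(j, V) = j + 2*V (d(j, V) = (V + j) + V = j + 2*V)
sqrt(d(F, -199) + 511**2) = sqrt((-637 + 2*(-199)) + 511**2) = sqrt((-637 - 398) + 261121) = sqrt(-1035 + 261121) = sqrt(260086)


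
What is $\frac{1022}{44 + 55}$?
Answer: $\frac{1022}{99} \approx 10.323$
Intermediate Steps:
$\frac{1022}{44 + 55} = \frac{1022}{99}$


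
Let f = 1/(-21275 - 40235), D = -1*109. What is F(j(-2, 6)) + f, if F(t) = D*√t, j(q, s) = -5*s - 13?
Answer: -1/61510 - 109*I*√43 ≈ -1.6258e-5 - 714.76*I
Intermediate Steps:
j(q, s) = -13 - 5*s
D = -109
f = -1/61510 (f = 1/(-61510) = -1/61510 ≈ -1.6258e-5)
F(t) = -109*√t
F(j(-2, 6)) + f = -109*√(-13 - 5*6) - 1/61510 = -109*√(-13 - 30) - 1/61510 = -109*I*√43 - 1/61510 = -1/61510 - 109*I*√43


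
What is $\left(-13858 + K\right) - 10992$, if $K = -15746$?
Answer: $-40596$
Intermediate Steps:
$\left(-13858 + K\right) - 10992 = \left(-13858 - 15746\right) - 10992 = -29604 - 10992 = -40596$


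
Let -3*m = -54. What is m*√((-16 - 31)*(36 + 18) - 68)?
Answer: 18*I*√2606 ≈ 918.88*I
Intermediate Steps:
m = 18 (m = -⅓*(-54) = 18)
m*√((-16 - 31)*(36 + 18) - 68) = 18*√((-16 - 31)*(36 + 18) - 68) = 18*√(-47*54 - 68) = 18*√(-2538 - 68) = 18*√(-2606) = 18*(I*√2606) = 18*I*√2606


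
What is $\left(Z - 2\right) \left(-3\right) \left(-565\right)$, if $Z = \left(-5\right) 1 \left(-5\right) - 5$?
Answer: $30510$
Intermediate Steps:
$Z = 20$ ($Z = \left(-5\right) \left(-5\right) - 5 = 25 - 5 = 20$)
$\left(Z - 2\right) \left(-3\right) \left(-565\right) = \left(20 - 2\right) \left(-3\right) \left(-565\right) = 18 \left(-3\right) \left(-565\right) = \left(-54\right) \left(-565\right) = 30510$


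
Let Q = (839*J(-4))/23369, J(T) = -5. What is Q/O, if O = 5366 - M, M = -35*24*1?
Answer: -4195/145028014 ≈ -2.8925e-5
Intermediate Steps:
M = -840 (M = -840*1 = -840)
O = 6206 (O = 5366 - 1*(-840) = 5366 + 840 = 6206)
Q = -4195/23369 (Q = (839*(-5))/23369 = -4195*1/23369 = -4195/23369 ≈ -0.17951)
Q/O = -4195/23369/6206 = -4195/23369*1/6206 = -4195/145028014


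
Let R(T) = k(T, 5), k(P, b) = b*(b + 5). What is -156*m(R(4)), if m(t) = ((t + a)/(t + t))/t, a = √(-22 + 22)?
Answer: -39/25 ≈ -1.5600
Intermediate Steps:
a = 0 (a = √0 = 0)
k(P, b) = b*(5 + b)
R(T) = 50 (R(T) = 5*(5 + 5) = 5*10 = 50)
m(t) = 1/(2*t) (m(t) = ((t + 0)/(t + t))/t = (t/((2*t)))/t = (t*(1/(2*t)))/t = 1/(2*t))
-156*m(R(4)) = -78/50 = -156*1/100 = -39/25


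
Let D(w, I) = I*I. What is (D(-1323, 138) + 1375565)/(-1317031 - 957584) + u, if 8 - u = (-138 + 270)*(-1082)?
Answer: 324886415071/2274615 ≈ 1.4283e+5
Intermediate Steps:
u = 142832 (u = 8 - (-138 + 270)*(-1082) = 8 - 132*(-1082) = 8 - 1*(-142824) = 8 + 142824 = 142832)
D(w, I) = I²
(D(-1323, 138) + 1375565)/(-1317031 - 957584) + u = (138² + 1375565)/(-1317031 - 957584) + 142832 = (19044 + 1375565)/(-2274615) + 142832 = 1394609*(-1/2274615) + 142832 = -1394609/2274615 + 142832 = 324886415071/2274615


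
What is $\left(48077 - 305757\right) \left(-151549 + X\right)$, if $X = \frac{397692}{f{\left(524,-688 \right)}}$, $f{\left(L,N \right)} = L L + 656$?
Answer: $\frac{111958569027830}{2867} \approx 3.9051 \cdot 10^{10}$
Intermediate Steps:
$f{\left(L,N \right)} = 656 + L^{2}$ ($f{\left(L,N \right)} = L^{2} + 656 = 656 + L^{2}$)
$X = \frac{33141}{22936}$ ($X = \frac{397692}{656 + 524^{2}} = \frac{397692}{656 + 274576} = \frac{397692}{275232} = 397692 \cdot \frac{1}{275232} = \frac{33141}{22936} \approx 1.4449$)
$\left(48077 - 305757\right) \left(-151549 + X\right) = \left(48077 - 305757\right) \left(-151549 + \frac{33141}{22936}\right) = \left(-257680\right) \left(- \frac{3475894723}{22936}\right) = \frac{111958569027830}{2867}$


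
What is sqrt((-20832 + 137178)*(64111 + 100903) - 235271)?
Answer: sqrt(19198483573) ≈ 1.3856e+5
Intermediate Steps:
sqrt((-20832 + 137178)*(64111 + 100903) - 235271) = sqrt(116346*165014 - 235271) = sqrt(19198718844 - 235271) = sqrt(19198483573)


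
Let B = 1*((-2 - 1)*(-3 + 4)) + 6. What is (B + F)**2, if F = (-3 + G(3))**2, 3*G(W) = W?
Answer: 49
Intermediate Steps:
G(W) = W/3
F = 4 (F = (-3 + (1/3)*3)**2 = (-3 + 1)**2 = (-2)**2 = 4)
B = 3 (B = 1*(-3*1) + 6 = 1*(-3) + 6 = -3 + 6 = 3)
(B + F)**2 = (3 + 4)**2 = 7**2 = 49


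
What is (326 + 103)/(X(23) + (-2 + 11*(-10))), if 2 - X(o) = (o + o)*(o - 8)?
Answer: -429/800 ≈ -0.53625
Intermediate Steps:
X(o) = 2 - 2*o*(-8 + o) (X(o) = 2 - (o + o)*(o - 8) = 2 - 2*o*(-8 + o))
(326 + 103)/(X(23) + (-2 + 11*(-10))) = (326 + 103)/((2 - 2*23**2 + 16*23) + (-2 + 11*(-10))) = 429/((2 - 2*529 + 368) + (-2 - 110)) = 429/((2 - 1058 + 368) - 112) = 429/(-688 - 112) = 429/(-800) = 429*(-1/800) = -429/800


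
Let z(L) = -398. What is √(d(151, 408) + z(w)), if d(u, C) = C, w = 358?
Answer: √10 ≈ 3.1623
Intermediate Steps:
√(d(151, 408) + z(w)) = √(408 - 398) = √10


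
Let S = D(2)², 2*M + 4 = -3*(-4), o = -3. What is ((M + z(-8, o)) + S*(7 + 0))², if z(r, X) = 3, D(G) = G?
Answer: 1225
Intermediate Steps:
M = 4 (M = -2 + (-3*(-4))/2 = -2 + (½)*12 = -2 + 6 = 4)
S = 4 (S = 2² = 4)
((M + z(-8, o)) + S*(7 + 0))² = ((4 + 3) + 4*(7 + 0))² = (7 + 4*7)² = (7 + 28)² = 35² = 1225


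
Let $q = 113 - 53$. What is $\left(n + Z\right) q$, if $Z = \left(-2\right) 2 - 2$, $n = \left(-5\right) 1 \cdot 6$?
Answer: $-2160$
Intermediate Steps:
$n = -30$ ($n = \left(-5\right) 6 = -30$)
$Z = -6$ ($Z = -4 - 2 = -6$)
$q = 60$ ($q = 113 - 53 = 60$)
$\left(n + Z\right) q = \left(-30 - 6\right) 60 = \left(-36\right) 60 = -2160$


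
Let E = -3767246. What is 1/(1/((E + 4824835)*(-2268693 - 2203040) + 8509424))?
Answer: -4729247122313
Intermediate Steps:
1/(1/((E + 4824835)*(-2268693 - 2203040) + 8509424)) = 1/(1/((-3767246 + 4824835)*(-2268693 - 2203040) + 8509424)) = 1/(1/(1057589*(-4471733) + 8509424)) = 1/(1/(-4729255631737 + 8509424)) = 1/(1/(-4729247122313)) = 1/(-1/4729247122313) = -4729247122313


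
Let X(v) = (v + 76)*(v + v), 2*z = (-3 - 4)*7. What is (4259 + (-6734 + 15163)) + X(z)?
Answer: 20329/2 ≈ 10165.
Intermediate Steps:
z = -49/2 (z = ((-3 - 4)*7)/2 = (-7*7)/2 = (1/2)*(-49) = -49/2 ≈ -24.500)
X(v) = 2*v*(76 + v) (X(v) = (76 + v)*(2*v) = 2*v*(76 + v))
(4259 + (-6734 + 15163)) + X(z) = (4259 + (-6734 + 15163)) + 2*(-49/2)*(76 - 49/2) = (4259 + 8429) + 2*(-49/2)*(103/2) = 12688 - 5047/2 = 20329/2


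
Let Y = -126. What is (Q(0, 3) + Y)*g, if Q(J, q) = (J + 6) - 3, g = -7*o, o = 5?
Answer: 4305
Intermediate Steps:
g = -35 (g = -7*5 = -35)
Q(J, q) = 3 + J (Q(J, q) = (6 + J) - 3 = 3 + J)
(Q(0, 3) + Y)*g = ((3 + 0) - 126)*(-35) = (3 - 126)*(-35) = -123*(-35) = 4305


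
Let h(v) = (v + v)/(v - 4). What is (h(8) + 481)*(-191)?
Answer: -92635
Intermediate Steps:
h(v) = 2*v/(-4 + v) (h(v) = (2*v)/(-4 + v) = 2*v/(-4 + v))
(h(8) + 481)*(-191) = (2*8/(-4 + 8) + 481)*(-191) = (2*8/4 + 481)*(-191) = (2*8*(1/4) + 481)*(-191) = (4 + 481)*(-191) = 485*(-191) = -92635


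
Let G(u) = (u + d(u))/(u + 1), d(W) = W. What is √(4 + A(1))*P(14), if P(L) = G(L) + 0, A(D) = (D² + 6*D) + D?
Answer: 56*√3/15 ≈ 6.4663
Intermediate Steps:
G(u) = 2*u/(1 + u) (G(u) = (u + u)/(u + 1) = (2*u)/(1 + u) = 2*u/(1 + u))
A(D) = D² + 7*D
P(L) = 2*L/(1 + L) (P(L) = 2*L/(1 + L) + 0 = 2*L/(1 + L))
√(4 + A(1))*P(14) = √(4 + 1*(7 + 1))*(2*14/(1 + 14)) = √(4 + 1*8)*(2*14/15) = √(4 + 8)*(2*14*(1/15)) = √12*(28/15) = (2*√3)*(28/15) = 56*√3/15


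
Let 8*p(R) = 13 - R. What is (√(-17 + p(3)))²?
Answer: -63/4 ≈ -15.750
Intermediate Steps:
p(R) = 13/8 - R/8 (p(R) = (13 - R)/8 = 13/8 - R/8)
(√(-17 + p(3)))² = (√(-17 + (13/8 - ⅛*3)))² = (√(-17 + (13/8 - 3/8)))² = (√(-17 + 5/4))² = (√(-63/4))² = (3*I*√7/2)² = -63/4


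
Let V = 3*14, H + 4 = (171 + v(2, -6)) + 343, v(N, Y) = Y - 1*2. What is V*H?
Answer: 21084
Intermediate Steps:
v(N, Y) = -2 + Y (v(N, Y) = Y - 2 = -2 + Y)
H = 502 (H = -4 + ((171 + (-2 - 6)) + 343) = -4 + ((171 - 8) + 343) = -4 + (163 + 343) = -4 + 506 = 502)
V = 42
V*H = 42*502 = 21084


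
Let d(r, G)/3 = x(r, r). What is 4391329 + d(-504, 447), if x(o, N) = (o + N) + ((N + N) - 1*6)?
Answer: 4385263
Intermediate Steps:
x(o, N) = -6 + o + 3*N (x(o, N) = (N + o) + (2*N - 6) = (N + o) + (-6 + 2*N) = -6 + o + 3*N)
d(r, G) = -18 + 12*r (d(r, G) = 3*(-6 + r + 3*r) = 3*(-6 + 4*r) = -18 + 12*r)
4391329 + d(-504, 447) = 4391329 + (-18 + 12*(-504)) = 4391329 + (-18 - 6048) = 4391329 - 6066 = 4385263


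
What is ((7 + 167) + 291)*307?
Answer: 142755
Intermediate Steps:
((7 + 167) + 291)*307 = (174 + 291)*307 = 465*307 = 142755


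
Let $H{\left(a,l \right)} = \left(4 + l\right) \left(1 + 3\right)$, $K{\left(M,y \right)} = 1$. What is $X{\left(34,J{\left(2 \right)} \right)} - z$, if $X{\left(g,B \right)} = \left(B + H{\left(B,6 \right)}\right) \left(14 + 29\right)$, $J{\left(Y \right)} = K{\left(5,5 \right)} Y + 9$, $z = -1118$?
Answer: $3311$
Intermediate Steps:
$H{\left(a,l \right)} = 16 + 4 l$ ($H{\left(a,l \right)} = \left(4 + l\right) 4 = 16 + 4 l$)
$J{\left(Y \right)} = 9 + Y$ ($J{\left(Y \right)} = 1 Y + 9 = Y + 9 = 9 + Y$)
$X{\left(g,B \right)} = 1720 + 43 B$ ($X{\left(g,B \right)} = \left(B + \left(16 + 4 \cdot 6\right)\right) \left(14 + 29\right) = \left(B + \left(16 + 24\right)\right) 43 = \left(B + 40\right) 43 = \left(40 + B\right) 43 = 1720 + 43 B$)
$X{\left(34,J{\left(2 \right)} \right)} - z = \left(1720 + 43 \left(9 + 2\right)\right) - -1118 = \left(1720 + 43 \cdot 11\right) + 1118 = \left(1720 + 473\right) + 1118 = 2193 + 1118 = 3311$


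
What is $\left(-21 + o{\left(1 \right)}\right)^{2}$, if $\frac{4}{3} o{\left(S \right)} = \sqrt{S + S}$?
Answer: $\frac{3537}{8} - \frac{63 \sqrt{2}}{2} \approx 397.58$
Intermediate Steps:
$o{\left(S \right)} = \frac{3 \sqrt{2} \sqrt{S}}{4}$ ($o{\left(S \right)} = \frac{3 \sqrt{S + S}}{4} = \frac{3 \sqrt{2 S}}{4} = \frac{3 \sqrt{2} \sqrt{S}}{4}$)
$\left(-21 + o{\left(1 \right)}\right)^{2} = \left(-21 + \frac{3 \sqrt{2} \sqrt{1}}{4}\right)^{2} = \left(-21 + \frac{3}{4} \sqrt{2} \cdot 1\right)^{2} = \left(-21 + \frac{3 \sqrt{2}}{4}\right)^{2}$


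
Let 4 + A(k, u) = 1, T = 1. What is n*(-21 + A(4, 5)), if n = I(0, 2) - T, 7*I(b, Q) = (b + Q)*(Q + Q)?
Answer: -24/7 ≈ -3.4286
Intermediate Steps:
I(b, Q) = 2*Q*(Q + b)/7 (I(b, Q) = ((b + Q)*(Q + Q))/7 = ((Q + b)*(2*Q))/7 = (2*Q*(Q + b))/7 = 2*Q*(Q + b)/7)
A(k, u) = -3 (A(k, u) = -4 + 1 = -3)
n = ⅐ (n = (2/7)*2*(2 + 0) - 1*1 = (2/7)*2*2 - 1 = 8/7 - 1 = ⅐ ≈ 0.14286)
n*(-21 + A(4, 5)) = (-21 - 3)/7 = (⅐)*(-24) = -24/7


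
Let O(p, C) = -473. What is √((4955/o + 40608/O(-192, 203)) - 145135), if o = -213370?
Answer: I*√59166793971055589610/20184802 ≈ 381.08*I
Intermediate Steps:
√((4955/o + 40608/O(-192, 203)) - 145135) = √((4955/(-213370) + 40608/(-473)) - 145135) = √((4955*(-1/213370) + 40608*(-1/473)) - 145135) = √((-991/42674 - 40608/473) - 145135) = √(-1733374535/20184802 - 145135) = √(-2931254612805/20184802) = I*√59166793971055589610/20184802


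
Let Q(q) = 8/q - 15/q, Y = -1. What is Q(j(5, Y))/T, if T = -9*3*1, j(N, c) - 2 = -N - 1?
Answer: -7/108 ≈ -0.064815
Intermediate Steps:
j(N, c) = 1 - N (j(N, c) = 2 + (-N - 1) = 2 + (-1 - N) = 1 - N)
T = -27 (T = -27*1 = -27)
Q(q) = -7/q
Q(j(5, Y))/T = -7/(1 - 1*5)/(-27) = -7/(1 - 5)*(-1/27) = -7/(-4)*(-1/27) = -7*(-¼)*(-1/27) = (7/4)*(-1/27) = -7/108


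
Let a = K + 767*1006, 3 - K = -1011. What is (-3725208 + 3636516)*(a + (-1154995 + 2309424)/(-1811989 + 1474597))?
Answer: -1926636382790813/28116 ≈ -6.8525e+10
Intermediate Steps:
K = 1014 (K = 3 - 1*(-1011) = 3 + 1011 = 1014)
a = 772616 (a = 1014 + 767*1006 = 1014 + 771602 = 772616)
(-3725208 + 3636516)*(a + (-1154995 + 2309424)/(-1811989 + 1474597)) = (-3725208 + 3636516)*(772616 + (-1154995 + 2309424)/(-1811989 + 1474597)) = -88692*(772616 + 1154429/(-337392)) = -88692*(772616 + 1154429*(-1/337392)) = -88692*(772616 - 1154429/337392) = -88692*260673303043/337392 = -1926636382790813/28116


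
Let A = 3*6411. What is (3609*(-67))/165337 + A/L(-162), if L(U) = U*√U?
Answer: -241803/165337 + 2137*I*√2/324 ≈ -1.4625 + 9.3277*I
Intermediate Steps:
A = 19233
L(U) = U^(3/2)
(3609*(-67))/165337 + A/L(-162) = (3609*(-67))/165337 + 19233/((-162)^(3/2)) = -241803*1/165337 + 19233/((-1458*I*√2)) = -241803/165337 + 19233*(I*√2/2916) = -241803/165337 + 2137*I*√2/324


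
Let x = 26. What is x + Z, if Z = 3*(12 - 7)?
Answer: 41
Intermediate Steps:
Z = 15 (Z = 3*5 = 15)
x + Z = 26 + 15 = 41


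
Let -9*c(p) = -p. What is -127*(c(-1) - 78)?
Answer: 89281/9 ≈ 9920.1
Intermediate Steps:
c(p) = p/9 (c(p) = -(-1)*p/9 = p/9)
-127*(c(-1) - 78) = -127*((⅑)*(-1) - 78) = -127*(-⅑ - 78) = -127*(-703/9) = 89281/9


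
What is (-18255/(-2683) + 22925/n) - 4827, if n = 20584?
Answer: -266142842449/55226872 ≈ -4819.1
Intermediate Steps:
(-18255/(-2683) + 22925/n) - 4827 = (-18255/(-2683) + 22925/20584) - 4827 = (-18255*(-1/2683) + 22925*(1/20584)) - 4827 = (18255/2683 + 22925/20584) - 4827 = 437268695/55226872 - 4827 = -266142842449/55226872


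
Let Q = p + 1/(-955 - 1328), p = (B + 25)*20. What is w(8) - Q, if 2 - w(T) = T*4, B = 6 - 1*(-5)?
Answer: -1712249/2283 ≈ -750.00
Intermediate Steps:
B = 11 (B = 6 + 5 = 11)
p = 720 (p = (11 + 25)*20 = 36*20 = 720)
w(T) = 2 - 4*T (w(T) = 2 - T*4 = 2 - 4*T)
Q = 1643759/2283 (Q = 720 + 1/(-955 - 1328) = 720 + 1/(-2283) = 720 - 1/2283 = 1643759/2283 ≈ 720.00)
w(8) - Q = (2 - 4*8) - 1*1643759/2283 = (2 - 32) - 1643759/2283 = -30 - 1643759/2283 = -1712249/2283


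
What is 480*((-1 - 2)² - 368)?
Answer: -172320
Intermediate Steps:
480*((-1 - 2)² - 368) = 480*((-3)² - 368) = 480*(9 - 368) = 480*(-359) = -172320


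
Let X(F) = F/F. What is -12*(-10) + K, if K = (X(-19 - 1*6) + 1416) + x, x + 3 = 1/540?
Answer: 828361/540 ≈ 1534.0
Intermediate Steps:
X(F) = 1
x = -1619/540 (x = -3 + 1/540 = -1619/540 ≈ -2.9981)
K = 763561/540 (K = (1 + 1416) - 1619/540 = 1417 - 1619/540 = 763561/540 ≈ 1414.0)
-12*(-10) + K = -12*(-10) + 763561/540 = 120 + 763561/540 = 828361/540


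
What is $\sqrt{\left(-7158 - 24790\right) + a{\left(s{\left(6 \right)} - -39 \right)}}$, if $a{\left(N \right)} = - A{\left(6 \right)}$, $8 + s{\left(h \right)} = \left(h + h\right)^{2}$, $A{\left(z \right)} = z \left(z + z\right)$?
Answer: $2 i \sqrt{8005} \approx 178.94 i$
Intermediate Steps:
$A{\left(z \right)} = 2 z^{2}$ ($A{\left(z \right)} = z 2 z = 2 z^{2}$)
$s{\left(h \right)} = -8 + 4 h^{2}$ ($s{\left(h \right)} = -8 + \left(h + h\right)^{2} = -8 + \left(2 h\right)^{2} = -8 + 4 h^{2}$)
$a{\left(N \right)} = -72$ ($a{\left(N \right)} = - 2 \cdot 6^{2} = - 2 \cdot 36 = \left(-1\right) 72 = -72$)
$\sqrt{\left(-7158 - 24790\right) + a{\left(s{\left(6 \right)} - -39 \right)}} = \sqrt{\left(-7158 - 24790\right) - 72} = \sqrt{-31948 - 72} = \sqrt{-32020} = 2 i \sqrt{8005}$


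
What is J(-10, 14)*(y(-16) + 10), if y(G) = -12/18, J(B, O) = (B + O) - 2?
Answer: 56/3 ≈ 18.667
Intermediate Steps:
J(B, O) = -2 + B + O
y(G) = -⅔ (y(G) = -12*1/18 = -⅔)
J(-10, 14)*(y(-16) + 10) = (-2 - 10 + 14)*(-⅔ + 10) = 2*(28/3) = 56/3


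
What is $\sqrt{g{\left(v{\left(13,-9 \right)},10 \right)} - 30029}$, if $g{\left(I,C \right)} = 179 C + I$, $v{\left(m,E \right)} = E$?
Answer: $2 i \sqrt{7062} \approx 168.07 i$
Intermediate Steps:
$g{\left(I,C \right)} = I + 179 C$
$\sqrt{g{\left(v{\left(13,-9 \right)},10 \right)} - 30029} = \sqrt{\left(-9 + 179 \cdot 10\right) - 30029} = \sqrt{\left(-9 + 1790\right) - 30029} = \sqrt{1781 - 30029} = \sqrt{-28248} = 2 i \sqrt{7062}$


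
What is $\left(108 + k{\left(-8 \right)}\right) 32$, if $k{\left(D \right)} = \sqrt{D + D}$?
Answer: $3456 + 128 i \approx 3456.0 + 128.0 i$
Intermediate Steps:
$k{\left(D \right)} = \sqrt{2} \sqrt{D}$ ($k{\left(D \right)} = \sqrt{2 D} = \sqrt{2} \sqrt{D}$)
$\left(108 + k{\left(-8 \right)}\right) 32 = \left(108 + \sqrt{2} \sqrt{-8}\right) 32 = \left(108 + \sqrt{2} \cdot 2 i \sqrt{2}\right) 32 = \left(108 + 4 i\right) 32 = 3456 + 128 i$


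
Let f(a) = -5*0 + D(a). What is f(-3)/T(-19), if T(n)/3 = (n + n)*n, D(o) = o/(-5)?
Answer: 1/3610 ≈ 0.00027701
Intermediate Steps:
D(o) = -o/5 (D(o) = o*(-⅕) = -o/5)
f(a) = -a/5 (f(a) = -5*0 - a/5 = 0 - a/5 = -a/5)
T(n) = 6*n² (T(n) = 3*((n + n)*n) = 3*((2*n)*n) = 3*(2*n²) = 6*n²)
f(-3)/T(-19) = (-⅕*(-3))/((6*(-19)²)) = 3/(5*((6*361))) = (⅗)/2166 = (⅗)*(1/2166) = 1/3610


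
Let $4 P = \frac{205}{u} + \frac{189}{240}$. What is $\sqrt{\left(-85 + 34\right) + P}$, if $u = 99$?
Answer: $\frac{i \sqrt{87617365}}{1320} \approx 7.0912 i$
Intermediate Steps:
$P = \frac{22637}{31680}$ ($P = \frac{\frac{205}{99} + \frac{189}{240}}{4} = \frac{205 \cdot \frac{1}{99} + 189 \cdot \frac{1}{240}}{4} = \frac{\frac{205}{99} + \frac{63}{80}}{4} = \frac{1}{4} \cdot \frac{22637}{7920} = \frac{22637}{31680} \approx 0.71455$)
$\sqrt{\left(-85 + 34\right) + P} = \sqrt{\left(-85 + 34\right) + \frac{22637}{31680}} = \sqrt{-51 + \frac{22637}{31680}} = \sqrt{- \frac{1593043}{31680}} = \frac{i \sqrt{87617365}}{1320}$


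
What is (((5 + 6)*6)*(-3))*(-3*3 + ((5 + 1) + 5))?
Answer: -396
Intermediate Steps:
(((5 + 6)*6)*(-3))*(-3*3 + ((5 + 1) + 5)) = ((11*6)*(-3))*(-9 + (6 + 5)) = (66*(-3))*(-9 + 11) = -198*2 = -396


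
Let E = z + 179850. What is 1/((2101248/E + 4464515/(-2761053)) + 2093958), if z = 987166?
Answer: 402774128481/843392182462899911 ≈ 4.7756e-7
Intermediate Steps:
E = 1167016 (E = 987166 + 179850 = 1167016)
1/((2101248/E + 4464515/(-2761053)) + 2093958) = 1/((2101248/1167016 + 4464515/(-2761053)) + 2093958) = 1/((2101248*(1/1167016) + 4464515*(-1/2761053)) + 2093958) = 1/((262656/145877 - 4464515/2761053) + 2093958) = 1/(73937082113/402774128481 + 2093958) = 1/(843392182462899911/402774128481) = 402774128481/843392182462899911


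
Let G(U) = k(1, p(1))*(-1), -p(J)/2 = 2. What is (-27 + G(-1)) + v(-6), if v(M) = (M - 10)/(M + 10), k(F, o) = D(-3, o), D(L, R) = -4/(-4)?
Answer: -32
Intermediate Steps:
D(L, R) = 1 (D(L, R) = -4*(-¼) = 1)
p(J) = -4 (p(J) = -2*2 = -4)
k(F, o) = 1
G(U) = -1 (G(U) = 1*(-1) = -1)
v(M) = (-10 + M)/(10 + M)
(-27 + G(-1)) + v(-6) = (-27 - 1) + (-10 - 6)/(10 - 6) = -28 - 16/4 = -28 + (¼)*(-16) = -28 - 4 = -32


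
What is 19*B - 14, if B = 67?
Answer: 1259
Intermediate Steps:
19*B - 14 = 19*67 - 14 = 1273 - 14 = 1259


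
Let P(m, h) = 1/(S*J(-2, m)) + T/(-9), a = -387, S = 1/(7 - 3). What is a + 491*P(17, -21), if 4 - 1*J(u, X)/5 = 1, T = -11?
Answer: 15482/45 ≈ 344.04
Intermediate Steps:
J(u, X) = 15 (J(u, X) = 20 - 5*1 = 20 - 5 = 15)
S = ¼ (S = 1/4 = ¼ ≈ 0.25000)
P(m, h) = 67/45 (P(m, h) = 1/((¼)*15) - 11/(-9) = 4*(1/15) - 11*(-⅑) = 4/15 + 11/9 = 67/45)
a + 491*P(17, -21) = -387 + 491*(67/45) = -387 + 32897/45 = 15482/45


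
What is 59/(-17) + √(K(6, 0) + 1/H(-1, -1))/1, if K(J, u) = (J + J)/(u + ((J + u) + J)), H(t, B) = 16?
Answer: -59/17 + √17/4 ≈ -2.4398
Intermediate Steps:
K(J, u) = 2*J/(2*J + 2*u) (K(J, u) = (2*J)/(u + (u + 2*J)) = (2*J)/(2*J + 2*u) = 2*J/(2*J + 2*u))
59/(-17) + √(K(6, 0) + 1/H(-1, -1))/1 = 59/(-17) + √(6/(6 + 0) + 1/16)/1 = 59*(-1/17) + √(6/6 + 1/16)*1 = -59/17 + √(6*(⅙) + 1/16)*1 = -59/17 + √(1 + 1/16)*1 = -59/17 + √(17/16)*1 = -59/17 + (√17/4)*1 = -59/17 + √17/4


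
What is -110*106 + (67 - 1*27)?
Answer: -11620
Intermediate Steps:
-110*106 + (67 - 1*27) = -11660 + (67 - 27) = -11660 + 40 = -11620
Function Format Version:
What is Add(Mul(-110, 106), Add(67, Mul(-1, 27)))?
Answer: -11620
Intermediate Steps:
Add(Mul(-110, 106), Add(67, Mul(-1, 27))) = Add(-11660, Add(67, -27)) = Add(-11660, 40) = -11620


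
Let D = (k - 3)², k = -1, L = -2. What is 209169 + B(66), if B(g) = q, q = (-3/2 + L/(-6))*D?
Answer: 627451/3 ≈ 2.0915e+5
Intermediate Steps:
D = 16 (D = (-1 - 3)² = (-4)² = 16)
q = -56/3 (q = (-3/2 - 2/(-6))*16 = (-3*½ - 2*(-⅙))*16 = (-3/2 + ⅓)*16 = -7/6*16 = -56/3 ≈ -18.667)
B(g) = -56/3
209169 + B(66) = 209169 - 56/3 = 627451/3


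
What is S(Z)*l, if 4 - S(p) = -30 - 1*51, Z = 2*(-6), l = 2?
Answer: 170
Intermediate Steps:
Z = -12
S(p) = 85 (S(p) = 4 - (-30 - 1*51) = 4 - (-30 - 51) = 4 - 1*(-81) = 4 + 81 = 85)
S(Z)*l = 85*2 = 170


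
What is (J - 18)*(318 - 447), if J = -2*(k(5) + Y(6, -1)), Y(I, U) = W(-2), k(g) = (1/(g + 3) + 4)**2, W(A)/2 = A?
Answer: 181761/32 ≈ 5680.0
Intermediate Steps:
W(A) = 2*A
k(g) = (4 + 1/(3 + g))**2 (k(g) = (1/(3 + g) + 4)**2 = (4 + 1/(3 + g))**2)
Y(I, U) = -4 (Y(I, U) = 2*(-2) = -4)
J = -833/32 (J = -2*((13 + 4*5)**2/(3 + 5)**2 - 4) = -2*((13 + 20)**2/8**2 - 4) = -2*((1/64)*33**2 - 4) = -2*((1/64)*1089 - 4) = -2*(1089/64 - 4) = -2*833/64 = -833/32 ≈ -26.031)
(J - 18)*(318 - 447) = (-833/32 - 18)*(318 - 447) = -1409/32*(-129) = 181761/32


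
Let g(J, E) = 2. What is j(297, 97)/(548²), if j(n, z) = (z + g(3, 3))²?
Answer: 9801/300304 ≈ 0.032637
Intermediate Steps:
j(n, z) = (2 + z)² (j(n, z) = (z + 2)² = (2 + z)²)
j(297, 97)/(548²) = (2 + 97)²/(548²) = 99²/300304 = 9801*(1/300304) = 9801/300304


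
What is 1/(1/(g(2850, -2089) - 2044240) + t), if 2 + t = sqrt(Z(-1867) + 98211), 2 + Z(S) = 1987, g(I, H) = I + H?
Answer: 8351614890361/418382397169226755 + 8351612846882*sqrt(25049)/418382397169226755 ≈ 0.0031793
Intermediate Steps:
g(I, H) = H + I
Z(S) = 1985 (Z(S) = -2 + 1987 = 1985)
t = -2 + 2*sqrt(25049) (t = -2 + sqrt(1985 + 98211) = -2 + sqrt(100196) = -2 + 2*sqrt(25049) ≈ 314.54)
1/(1/(g(2850, -2089) - 2044240) + t) = 1/(1/((-2089 + 2850) - 2044240) + (-2 + 2*sqrt(25049))) = 1/(1/(761 - 2044240) + (-2 + 2*sqrt(25049))) = 1/(1/(-2043479) + (-2 + 2*sqrt(25049))) = 1/(-1/2043479 + (-2 + 2*sqrt(25049))) = 1/(-4086959/2043479 + 2*sqrt(25049))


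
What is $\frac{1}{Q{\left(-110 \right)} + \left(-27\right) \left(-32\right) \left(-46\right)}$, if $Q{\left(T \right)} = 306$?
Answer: $- \frac{1}{39438} \approx -2.5356 \cdot 10^{-5}$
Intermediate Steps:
$\frac{1}{Q{\left(-110 \right)} + \left(-27\right) \left(-32\right) \left(-46\right)} = \frac{1}{306 + \left(-27\right) \left(-32\right) \left(-46\right)} = \frac{1}{306 + 864 \left(-46\right)} = \frac{1}{306 - 39744} = \frac{1}{-39438} = - \frac{1}{39438}$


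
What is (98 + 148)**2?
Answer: 60516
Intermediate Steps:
(98 + 148)**2 = 246**2 = 60516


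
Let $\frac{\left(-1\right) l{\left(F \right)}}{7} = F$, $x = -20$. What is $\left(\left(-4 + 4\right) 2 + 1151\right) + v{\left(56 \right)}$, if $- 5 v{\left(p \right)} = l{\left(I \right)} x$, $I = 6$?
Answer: $983$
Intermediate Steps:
$l{\left(F \right)} = - 7 F$
$v{\left(p \right)} = -168$ ($v{\left(p \right)} = - \frac{\left(-7\right) 6 \left(-20\right)}{5} = - \frac{\left(-42\right) \left(-20\right)}{5} = \left(- \frac{1}{5}\right) 840 = -168$)
$\left(\left(-4 + 4\right) 2 + 1151\right) + v{\left(56 \right)} = \left(\left(-4 + 4\right) 2 + 1151\right) - 168 = \left(0 \cdot 2 + 1151\right) - 168 = \left(0 + 1151\right) - 168 = 1151 - 168 = 983$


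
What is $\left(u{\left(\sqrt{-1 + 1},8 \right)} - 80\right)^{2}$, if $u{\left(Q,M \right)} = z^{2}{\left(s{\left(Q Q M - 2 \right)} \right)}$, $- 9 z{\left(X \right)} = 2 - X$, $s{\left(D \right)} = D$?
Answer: $\frac{41783296}{6561} \approx 6368.4$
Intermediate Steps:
$z{\left(X \right)} = - \frac{2}{9} + \frac{X}{9}$ ($z{\left(X \right)} = - \frac{2 - X}{9} = - \frac{2}{9} + \frac{X}{9}$)
$u{\left(Q,M \right)} = \left(- \frac{4}{9} + \frac{M Q^{2}}{9}\right)^{2}$ ($u{\left(Q,M \right)} = \left(- \frac{2}{9} + \frac{Q Q M - 2}{9}\right)^{2} = \left(- \frac{2}{9} + \frac{Q^{2} M - 2}{9}\right)^{2} = \left(- \frac{2}{9} + \frac{M Q^{2} - 2}{9}\right)^{2} = \left(- \frac{2}{9} + \frac{-2 + M Q^{2}}{9}\right)^{2} = \left(- \frac{2}{9} + \left(- \frac{2}{9} + \frac{M Q^{2}}{9}\right)\right)^{2} = \left(- \frac{4}{9} + \frac{M Q^{2}}{9}\right)^{2}$)
$\left(u{\left(\sqrt{-1 + 1},8 \right)} - 80\right)^{2} = \left(\frac{\left(-4 + 8 \left(\sqrt{-1 + 1}\right)^{2}\right)^{2}}{81} - 80\right)^{2} = \left(\frac{\left(-4 + 8 \left(\sqrt{0}\right)^{2}\right)^{2}}{81} - 80\right)^{2} = \left(\frac{\left(-4 + 8 \cdot 0^{2}\right)^{2}}{81} - 80\right)^{2} = \left(\frac{\left(-4 + 8 \cdot 0\right)^{2}}{81} - 80\right)^{2} = \left(\frac{\left(-4 + 0\right)^{2}}{81} - 80\right)^{2} = \left(\frac{\left(-4\right)^{2}}{81} - 80\right)^{2} = \left(\frac{1}{81} \cdot 16 - 80\right)^{2} = \left(\frac{16}{81} - 80\right)^{2} = \left(- \frac{6464}{81}\right)^{2} = \frac{41783296}{6561}$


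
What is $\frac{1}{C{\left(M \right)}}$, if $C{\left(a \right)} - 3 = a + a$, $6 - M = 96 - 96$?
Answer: $\frac{1}{15} \approx 0.066667$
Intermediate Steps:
$M = 6$ ($M = 6 - \left(96 - 96\right) = 6 - 0 = 6 + 0 = 6$)
$C{\left(a \right)} = 3 + 2 a$ ($C{\left(a \right)} = 3 + \left(a + a\right) = 3 + 2 a$)
$\frac{1}{C{\left(M \right)}} = \frac{1}{3 + 2 \cdot 6} = \frac{1}{3 + 12} = \frac{1}{15}$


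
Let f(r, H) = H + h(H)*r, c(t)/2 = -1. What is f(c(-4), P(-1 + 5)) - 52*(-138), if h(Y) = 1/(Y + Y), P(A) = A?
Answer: 28719/4 ≈ 7179.8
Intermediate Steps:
h(Y) = 1/(2*Y)
c(t) = -2 (c(t) = 2*(-1) = -2)
f(r, H) = H + r/(2*H) (f(r, H) = H + (1/(2*H))*r = H + r/(2*H))
f(c(-4), P(-1 + 5)) - 52*(-138) = ((-1 + 5) + (1/2)*(-2)/(-1 + 5)) - 52*(-138) = (4 + (1/2)*(-2)/4) + 7176 = (4 + (1/2)*(-2)*(1/4)) + 7176 = (4 - 1/4) + 7176 = 15/4 + 7176 = 28719/4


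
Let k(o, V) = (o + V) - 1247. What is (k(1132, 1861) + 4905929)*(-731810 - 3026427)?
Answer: -18444205768975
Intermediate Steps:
k(o, V) = -1247 + V + o (k(o, V) = (V + o) - 1247 = -1247 + V + o)
(k(1132, 1861) + 4905929)*(-731810 - 3026427) = ((-1247 + 1861 + 1132) + 4905929)*(-731810 - 3026427) = (1746 + 4905929)*(-3758237) = 4907675*(-3758237) = -18444205768975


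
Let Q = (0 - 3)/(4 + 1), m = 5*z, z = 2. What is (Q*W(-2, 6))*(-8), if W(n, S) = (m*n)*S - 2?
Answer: -2928/5 ≈ -585.60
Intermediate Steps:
m = 10 (m = 5*2 = 10)
Q = -3/5 ≈ -0.60000
W(n, S) = -2 + 10*S*n (W(n, S) = (10*n)*S - 2 = 10*S*n - 2 = -2 + 10*S*n)
(Q*W(-2, 6))*(-8) = -3*(-2 + 10*6*(-2))/5*(-8) = -3*(-2 - 120)/5*(-8) = -3/5*(-122)*(-8) = (366/5)*(-8) = -2928/5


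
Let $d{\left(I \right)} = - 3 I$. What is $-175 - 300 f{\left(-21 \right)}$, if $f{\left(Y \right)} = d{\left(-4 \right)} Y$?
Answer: $75425$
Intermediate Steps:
$f{\left(Y \right)} = 12 Y$ ($f{\left(Y \right)} = \left(-3\right) \left(-4\right) Y = 12 Y$)
$-175 - 300 f{\left(-21 \right)} = -175 - 300 \cdot 12 \left(-21\right) = -175 - -75600 = -175 + 75600 = 75425$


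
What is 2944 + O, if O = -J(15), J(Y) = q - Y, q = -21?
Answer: 2980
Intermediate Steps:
J(Y) = -21 - Y
O = 36 (O = -(-21 - 1*15) = -(-21 - 15) = -1*(-36) = 36)
2944 + O = 2944 + 36 = 2980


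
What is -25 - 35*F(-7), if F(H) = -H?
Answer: -270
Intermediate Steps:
-25 - 35*F(-7) = -25 - (-35)*(-7) = -25 - 35*7 = -25 - 245 = -270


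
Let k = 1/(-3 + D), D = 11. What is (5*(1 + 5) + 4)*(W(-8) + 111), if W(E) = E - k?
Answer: 13991/4 ≈ 3497.8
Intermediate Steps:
k = ⅛ (k = 1/(-3 + 11) = 1/8 = ⅛ ≈ 0.12500)
W(E) = -⅛ + E (W(E) = E - 1*⅛ = E - ⅛ = -⅛ + E)
(5*(1 + 5) + 4)*(W(-8) + 111) = (5*(1 + 5) + 4)*((-⅛ - 8) + 111) = (5*6 + 4)*(-65/8 + 111) = (30 + 4)*(823/8) = 34*(823/8) = 13991/4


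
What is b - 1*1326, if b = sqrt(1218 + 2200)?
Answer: -1326 + sqrt(3418) ≈ -1267.5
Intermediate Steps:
b = sqrt(3418) ≈ 58.464
b - 1*1326 = sqrt(3418) - 1*1326 = sqrt(3418) - 1326 = -1326 + sqrt(3418)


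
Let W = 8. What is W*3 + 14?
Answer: 38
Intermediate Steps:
W*3 + 14 = 8*3 + 14 = 24 + 14 = 38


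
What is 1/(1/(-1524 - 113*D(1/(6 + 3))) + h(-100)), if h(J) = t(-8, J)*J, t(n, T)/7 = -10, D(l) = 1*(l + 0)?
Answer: 13829/96802991 ≈ 0.00014286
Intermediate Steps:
D(l) = l (D(l) = 1*l = l)
t(n, T) = -70 (t(n, T) = 7*(-10) = -70)
h(J) = -70*J
1/(1/(-1524 - 113*D(1/(6 + 3))) + h(-100)) = 1/(1/(-1524 - 113/(6 + 3)) - 70*(-100)) = 1/(1/(-1524 - 113/9) + 7000) = 1/(1/(-13829/9) + 7000) = 1/(-9/13829 + 7000) = 1/(96802991/13829) = 13829/96802991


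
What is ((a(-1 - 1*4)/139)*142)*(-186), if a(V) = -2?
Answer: 52824/139 ≈ 380.03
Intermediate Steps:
((a(-1 - 1*4)/139)*142)*(-186) = (-2/139*142)*(-186) = (-2*1/139*142)*(-186) = -2/139*142*(-186) = -284/139*(-186) = 52824/139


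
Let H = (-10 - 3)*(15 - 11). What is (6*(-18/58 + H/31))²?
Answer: 114961284/808201 ≈ 142.24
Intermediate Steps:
H = -52 (H = -13*4 = -52)
(6*(-18/58 + H/31))² = (6*(-18/58 - 52/31))² = (6*(-18*1/58 - 52*1/31))² = (6*(-9/29 - 52/31))² = (6*(-1787/899))² = (-10722/899)² = 114961284/808201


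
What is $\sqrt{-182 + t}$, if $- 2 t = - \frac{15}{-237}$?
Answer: $\frac{i \sqrt{4544238}}{158} \approx 13.492 i$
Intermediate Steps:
$t = - \frac{5}{158}$ ($t = - \frac{\left(-15\right) \frac{1}{-237}}{2} = - \frac{\left(-15\right) \left(- \frac{1}{237}\right)}{2} = \left(- \frac{1}{2}\right) \frac{5}{79} = - \frac{5}{158} \approx -0.031646$)
$\sqrt{-182 + t} = \sqrt{-182 - \frac{5}{158}} = \sqrt{- \frac{28761}{158}} = \frac{i \sqrt{4544238}}{158}$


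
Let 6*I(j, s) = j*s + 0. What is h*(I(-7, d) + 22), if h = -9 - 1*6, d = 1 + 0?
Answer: -625/2 ≈ -312.50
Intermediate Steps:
d = 1
h = -15 (h = -9 - 6 = -15)
I(j, s) = j*s/6 (I(j, s) = (j*s + 0)/6 = (j*s)/6 = j*s/6)
h*(I(-7, d) + 22) = -15*((⅙)*(-7)*1 + 22) = -15*(-7/6 + 22) = -15*125/6 = -625/2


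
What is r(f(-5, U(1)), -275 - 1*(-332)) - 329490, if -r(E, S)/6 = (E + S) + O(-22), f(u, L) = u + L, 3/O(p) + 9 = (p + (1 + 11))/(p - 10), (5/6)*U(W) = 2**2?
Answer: -229230966/695 ≈ -3.2983e+5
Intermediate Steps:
U(W) = 24/5 (U(W) = (6/5)*2**2 = (6/5)*4 = 24/5)
O(p) = 3/(-9 + (12 + p)/(-10 + p)) (O(p) = 3/(-9 + (p + (1 + 11))/(p - 10)) = 3/(-9 + (p + 12)/(-10 + p)) = 3/(-9 + (12 + p)/(-10 + p)))
f(u, L) = L + u
r(E, S) = 288/139 - 6*E - 6*S (r(E, S) = -6*((E + S) + 3*(10 - 1*(-22))/(2*(-51 + 4*(-22)))) = -6*((E + S) + 3*(10 + 22)/(2*(-51 - 88))) = -6*((E + S) + (3/2)*32/(-139)) = -6*((E + S) + (3/2)*(-1/139)*32) = -6*((E + S) - 48/139) = -6*(-48/139 + E + S) = 288/139 - 6*E - 6*S)
r(f(-5, U(1)), -275 - 1*(-332)) - 329490 = (288/139 - 6*(24/5 - 5) - 6*(-275 - 1*(-332))) - 329490 = (288/139 - 6*(-1/5) - 6*(-275 + 332)) - 329490 = (288/139 + 6/5 - 6*57) - 329490 = (288/139 + 6/5 - 342) - 329490 = -235416/695 - 329490 = -229230966/695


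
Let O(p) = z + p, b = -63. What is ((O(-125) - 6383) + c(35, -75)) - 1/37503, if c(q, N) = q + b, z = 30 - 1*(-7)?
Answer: -243731998/37503 ≈ -6499.0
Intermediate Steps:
z = 37 (z = 30 + 7 = 37)
c(q, N) = -63 + q (c(q, N) = q - 63 = -63 + q)
O(p) = 37 + p
((O(-125) - 6383) + c(35, -75)) - 1/37503 = (((37 - 125) - 6383) + (-63 + 35)) - 1/37503 = ((-88 - 6383) - 28) - 1*1/37503 = (-6471 - 28) - 1/37503 = -6499 - 1/37503 = -243731998/37503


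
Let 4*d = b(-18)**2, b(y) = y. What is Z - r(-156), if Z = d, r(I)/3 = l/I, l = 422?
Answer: 2317/26 ≈ 89.115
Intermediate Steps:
d = 81 (d = (1/4)*(-18)**2 = (1/4)*324 = 81)
r(I) = 1266/I (r(I) = 3*(422/I) = 1266/I)
Z = 81
Z - r(-156) = 81 - 1266/(-156) = 81 - 1266*(-1)/156 = 81 - 1*(-211/26) = 81 + 211/26 = 2317/26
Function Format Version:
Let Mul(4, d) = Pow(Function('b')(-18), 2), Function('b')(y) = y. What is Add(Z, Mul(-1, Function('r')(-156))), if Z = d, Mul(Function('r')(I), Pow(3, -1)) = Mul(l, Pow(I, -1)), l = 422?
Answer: Rational(2317, 26) ≈ 89.115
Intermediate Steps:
d = 81 (d = Mul(Rational(1, 4), Pow(-18, 2)) = Mul(Rational(1, 4), 324) = 81)
Function('r')(I) = Mul(1266, Pow(I, -1)) (Function('r')(I) = Mul(3, Mul(422, Pow(I, -1))) = Mul(1266, Pow(I, -1)))
Z = 81
Add(Z, Mul(-1, Function('r')(-156))) = Add(81, Mul(-1, Mul(1266, Pow(-156, -1)))) = Add(81, Mul(-1, Mul(1266, Rational(-1, 156)))) = Add(81, Mul(-1, Rational(-211, 26))) = Add(81, Rational(211, 26)) = Rational(2317, 26)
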